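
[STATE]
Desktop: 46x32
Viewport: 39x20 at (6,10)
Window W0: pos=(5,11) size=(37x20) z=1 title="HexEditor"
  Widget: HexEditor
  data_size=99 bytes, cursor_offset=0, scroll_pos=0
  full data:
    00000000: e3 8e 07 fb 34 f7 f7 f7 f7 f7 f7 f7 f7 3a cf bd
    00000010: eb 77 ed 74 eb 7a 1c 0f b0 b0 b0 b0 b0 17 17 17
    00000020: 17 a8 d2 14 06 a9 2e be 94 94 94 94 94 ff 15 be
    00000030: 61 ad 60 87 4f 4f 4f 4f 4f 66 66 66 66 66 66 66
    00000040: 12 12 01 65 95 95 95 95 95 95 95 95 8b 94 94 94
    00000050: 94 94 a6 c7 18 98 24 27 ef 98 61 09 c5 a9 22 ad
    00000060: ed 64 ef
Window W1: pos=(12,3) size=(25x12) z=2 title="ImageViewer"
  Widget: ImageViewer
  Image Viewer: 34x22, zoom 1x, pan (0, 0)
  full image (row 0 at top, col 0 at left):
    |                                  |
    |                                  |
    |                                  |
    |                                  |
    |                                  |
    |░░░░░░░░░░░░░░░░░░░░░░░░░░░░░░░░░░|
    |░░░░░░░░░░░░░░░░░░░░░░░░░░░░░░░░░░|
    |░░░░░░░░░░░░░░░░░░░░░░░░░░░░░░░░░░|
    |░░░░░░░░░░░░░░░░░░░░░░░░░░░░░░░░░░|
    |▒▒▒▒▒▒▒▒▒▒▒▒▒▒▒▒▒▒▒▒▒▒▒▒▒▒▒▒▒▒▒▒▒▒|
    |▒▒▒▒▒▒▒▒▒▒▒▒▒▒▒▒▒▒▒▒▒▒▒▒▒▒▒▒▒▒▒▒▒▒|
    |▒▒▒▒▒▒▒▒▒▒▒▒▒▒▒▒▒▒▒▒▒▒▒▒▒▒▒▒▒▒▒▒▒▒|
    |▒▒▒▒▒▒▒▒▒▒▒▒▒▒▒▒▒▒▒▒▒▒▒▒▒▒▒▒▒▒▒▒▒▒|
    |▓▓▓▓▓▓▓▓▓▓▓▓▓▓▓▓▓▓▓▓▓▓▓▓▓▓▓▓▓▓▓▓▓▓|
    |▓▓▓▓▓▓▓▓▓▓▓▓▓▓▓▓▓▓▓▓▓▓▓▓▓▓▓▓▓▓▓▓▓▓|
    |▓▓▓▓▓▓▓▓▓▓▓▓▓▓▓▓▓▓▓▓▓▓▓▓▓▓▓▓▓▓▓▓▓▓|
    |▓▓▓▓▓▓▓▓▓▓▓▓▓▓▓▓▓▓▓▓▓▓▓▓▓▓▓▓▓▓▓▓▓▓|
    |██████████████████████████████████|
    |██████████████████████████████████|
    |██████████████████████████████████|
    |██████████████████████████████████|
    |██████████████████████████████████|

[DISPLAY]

      ┃                       ┃        
━━━━━━┃░░░░░░░░░░░░░░░░░░░░░░░┃━━━━┓   
 HexEd┃░░░░░░░░░░░░░░░░░░░░░░░┃    ┃   
──────┃░░░░░░░░░░░░░░░░░░░░░░░┃────┨   
000000┗━━━━━━━━━━━━━━━━━━━━━━━┛f7  ┃   
00000010  eb 77 ed 74 eb 7a 1c 0f  ┃   
00000020  17 a8 d2 14 06 a9 2e be  ┃   
00000030  61 ad 60 87 4f 4f 4f 4f  ┃   
00000040  12 12 01 65 95 95 95 95  ┃   
00000050  94 94 a6 c7 18 98 24 27  ┃   
00000060  ed 64 ef                 ┃   
                                   ┃   
                                   ┃   
                                   ┃   
                                   ┃   
                                   ┃   
                                   ┃   
                                   ┃   
                                   ┃   
                                   ┃   


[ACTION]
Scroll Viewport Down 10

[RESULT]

 HexEd┃░░░░░░░░░░░░░░░░░░░░░░░┃    ┃   
──────┃░░░░░░░░░░░░░░░░░░░░░░░┃────┨   
000000┗━━━━━━━━━━━━━━━━━━━━━━━┛f7  ┃   
00000010  eb 77 ed 74 eb 7a 1c 0f  ┃   
00000020  17 a8 d2 14 06 a9 2e be  ┃   
00000030  61 ad 60 87 4f 4f 4f 4f  ┃   
00000040  12 12 01 65 95 95 95 95  ┃   
00000050  94 94 a6 c7 18 98 24 27  ┃   
00000060  ed 64 ef                 ┃   
                                   ┃   
                                   ┃   
                                   ┃   
                                   ┃   
                                   ┃   
                                   ┃   
                                   ┃   
                                   ┃   
                                   ┃   
━━━━━━━━━━━━━━━━━━━━━━━━━━━━━━━━━━━┛   
                                       


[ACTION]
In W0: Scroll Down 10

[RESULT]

 HexEd┃░░░░░░░░░░░░░░░░░░░░░░░┃    ┃   
──────┃░░░░░░░░░░░░░░░░░░░░░░░┃────┨   
000000┗━━━━━━━━━━━━━━━━━━━━━━━┛    ┃   
                                   ┃   
                                   ┃   
                                   ┃   
                                   ┃   
                                   ┃   
                                   ┃   
                                   ┃   
                                   ┃   
                                   ┃   
                                   ┃   
                                   ┃   
                                   ┃   
                                   ┃   
                                   ┃   
                                   ┃   
━━━━━━━━━━━━━━━━━━━━━━━━━━━━━━━━━━━┛   
                                       


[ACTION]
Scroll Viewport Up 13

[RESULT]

                                       
                                       
                                       
      ┏━━━━━━━━━━━━━━━━━━━━━━━┓        
      ┃ ImageViewer           ┃        
      ┠───────────────────────┨        
      ┃                       ┃        
      ┃                       ┃        
      ┃                       ┃        
      ┃                       ┃        
      ┃                       ┃        
━━━━━━┃░░░░░░░░░░░░░░░░░░░░░░░┃━━━━┓   
 HexEd┃░░░░░░░░░░░░░░░░░░░░░░░┃    ┃   
──────┃░░░░░░░░░░░░░░░░░░░░░░░┃────┨   
000000┗━━━━━━━━━━━━━━━━━━━━━━━┛    ┃   
                                   ┃   
                                   ┃   
                                   ┃   
                                   ┃   
                                   ┃   


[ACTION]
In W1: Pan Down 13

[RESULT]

                                       
                                       
                                       
      ┏━━━━━━━━━━━━━━━━━━━━━━━┓        
      ┃ ImageViewer           ┃        
      ┠───────────────────────┨        
      ┃▓▓▓▓▓▓▓▓▓▓▓▓▓▓▓▓▓▓▓▓▓▓▓┃        
      ┃▓▓▓▓▓▓▓▓▓▓▓▓▓▓▓▓▓▓▓▓▓▓▓┃        
      ┃▓▓▓▓▓▓▓▓▓▓▓▓▓▓▓▓▓▓▓▓▓▓▓┃        
      ┃▓▓▓▓▓▓▓▓▓▓▓▓▓▓▓▓▓▓▓▓▓▓▓┃        
      ┃███████████████████████┃        
━━━━━━┃███████████████████████┃━━━━┓   
 HexEd┃███████████████████████┃    ┃   
──────┃███████████████████████┃────┨   
000000┗━━━━━━━━━━━━━━━━━━━━━━━┛    ┃   
                                   ┃   
                                   ┃   
                                   ┃   
                                   ┃   
                                   ┃   


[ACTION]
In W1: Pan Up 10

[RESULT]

                                       
                                       
                                       
      ┏━━━━━━━━━━━━━━━━━━━━━━━┓        
      ┃ ImageViewer           ┃        
      ┠───────────────────────┨        
      ┃                       ┃        
      ┃                       ┃        
      ┃░░░░░░░░░░░░░░░░░░░░░░░┃        
      ┃░░░░░░░░░░░░░░░░░░░░░░░┃        
      ┃░░░░░░░░░░░░░░░░░░░░░░░┃        
━━━━━━┃░░░░░░░░░░░░░░░░░░░░░░░┃━━━━┓   
 HexEd┃▒▒▒▒▒▒▒▒▒▒▒▒▒▒▒▒▒▒▒▒▒▒▒┃    ┃   
──────┃▒▒▒▒▒▒▒▒▒▒▒▒▒▒▒▒▒▒▒▒▒▒▒┃────┨   
000000┗━━━━━━━━━━━━━━━━━━━━━━━┛    ┃   
                                   ┃   
                                   ┃   
                                   ┃   
                                   ┃   
                                   ┃   


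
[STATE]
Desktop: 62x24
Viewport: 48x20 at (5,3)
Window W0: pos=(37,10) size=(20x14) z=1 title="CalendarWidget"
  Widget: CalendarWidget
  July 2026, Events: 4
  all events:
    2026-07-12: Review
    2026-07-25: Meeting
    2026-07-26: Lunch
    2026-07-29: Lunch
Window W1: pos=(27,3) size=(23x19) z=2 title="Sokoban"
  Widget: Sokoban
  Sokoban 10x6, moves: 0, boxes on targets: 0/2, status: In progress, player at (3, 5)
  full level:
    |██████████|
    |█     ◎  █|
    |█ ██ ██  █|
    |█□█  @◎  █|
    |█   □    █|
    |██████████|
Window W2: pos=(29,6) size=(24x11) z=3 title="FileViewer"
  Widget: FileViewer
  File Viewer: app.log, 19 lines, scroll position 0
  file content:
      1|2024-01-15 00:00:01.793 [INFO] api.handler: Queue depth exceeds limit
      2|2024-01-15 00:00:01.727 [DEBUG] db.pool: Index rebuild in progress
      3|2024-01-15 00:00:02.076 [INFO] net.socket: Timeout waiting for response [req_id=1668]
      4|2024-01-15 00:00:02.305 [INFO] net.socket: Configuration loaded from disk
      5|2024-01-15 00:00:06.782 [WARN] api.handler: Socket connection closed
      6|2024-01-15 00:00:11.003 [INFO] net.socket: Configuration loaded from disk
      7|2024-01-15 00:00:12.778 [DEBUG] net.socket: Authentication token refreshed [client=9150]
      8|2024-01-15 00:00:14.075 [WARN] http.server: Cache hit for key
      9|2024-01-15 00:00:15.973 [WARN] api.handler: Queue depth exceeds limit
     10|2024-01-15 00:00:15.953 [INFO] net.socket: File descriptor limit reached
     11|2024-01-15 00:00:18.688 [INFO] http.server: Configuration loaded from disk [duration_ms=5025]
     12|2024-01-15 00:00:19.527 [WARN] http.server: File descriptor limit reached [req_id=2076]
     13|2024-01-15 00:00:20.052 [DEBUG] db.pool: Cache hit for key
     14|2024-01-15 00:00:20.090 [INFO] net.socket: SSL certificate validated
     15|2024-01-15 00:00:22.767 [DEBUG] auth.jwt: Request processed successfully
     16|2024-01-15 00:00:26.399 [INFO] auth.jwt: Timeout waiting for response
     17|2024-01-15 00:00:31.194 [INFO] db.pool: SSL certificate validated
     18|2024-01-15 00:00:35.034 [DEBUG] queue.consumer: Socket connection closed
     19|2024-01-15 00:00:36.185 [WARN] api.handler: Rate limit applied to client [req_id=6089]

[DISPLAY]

                      ┏━━━━━━━━━━━━━━━━━━━━━┓   
                      ┃ Sokoban             ┃   
                      ┠─────────────────────┨   
                      ┃█┏━━━━━━━━━━━━━━━━━━━━━━┓
                      ┃█┃ FileViewer           ┃
                      ┃█┠──────────────────────┨
                      ┃█┃2024-01-15 00:00:01.7▲┃
                      ┃█┃2024-01-15 00:00:01.7█┃
                      ┃█┃2024-01-15 00:00:02.0░┃
                      ┃M┃2024-01-15 00:00:02.3░┃
                      ┃ ┃2024-01-15 00:00:06.7░┃
                      ┃ ┃2024-01-15 00:00:11.0░┃
                      ┃ ┃2024-01-15 00:00:12.7▼┃
                      ┃ ┗━━━━━━━━━━━━━━━━━━━━━━┛
                      ┃                     ┃17 
                      ┃                     ┃24 
                      ┃                     ┃ 31
                      ┃                     ┃   
                      ┗━━━━━━━━━━━━━━━━━━━━━┛   
                                ┃               


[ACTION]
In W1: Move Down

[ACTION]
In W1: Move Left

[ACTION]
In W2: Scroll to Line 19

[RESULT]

                      ┏━━━━━━━━━━━━━━━━━━━━━┓   
                      ┃ Sokoban             ┃   
                      ┠─────────────────────┨   
                      ┃█┏━━━━━━━━━━━━━━━━━━━━━━┓
                      ┃█┃ FileViewer           ┃
                      ┃█┠──────────────────────┨
                      ┃█┃2024-01-15 00:00:20.0▲┃
                      ┃█┃2024-01-15 00:00:20.0░┃
                      ┃█┃2024-01-15 00:00:22.7░┃
                      ┃M┃2024-01-15 00:00:26.3░┃
                      ┃ ┃2024-01-15 00:00:31.1░┃
                      ┃ ┃2024-01-15 00:00:35.0█┃
                      ┃ ┃2024-01-15 00:00:36.1▼┃
                      ┃ ┗━━━━━━━━━━━━━━━━━━━━━━┛
                      ┃                     ┃17 
                      ┃                     ┃24 
                      ┃                     ┃ 31
                      ┃                     ┃   
                      ┗━━━━━━━━━━━━━━━━━━━━━┛   
                                ┃               


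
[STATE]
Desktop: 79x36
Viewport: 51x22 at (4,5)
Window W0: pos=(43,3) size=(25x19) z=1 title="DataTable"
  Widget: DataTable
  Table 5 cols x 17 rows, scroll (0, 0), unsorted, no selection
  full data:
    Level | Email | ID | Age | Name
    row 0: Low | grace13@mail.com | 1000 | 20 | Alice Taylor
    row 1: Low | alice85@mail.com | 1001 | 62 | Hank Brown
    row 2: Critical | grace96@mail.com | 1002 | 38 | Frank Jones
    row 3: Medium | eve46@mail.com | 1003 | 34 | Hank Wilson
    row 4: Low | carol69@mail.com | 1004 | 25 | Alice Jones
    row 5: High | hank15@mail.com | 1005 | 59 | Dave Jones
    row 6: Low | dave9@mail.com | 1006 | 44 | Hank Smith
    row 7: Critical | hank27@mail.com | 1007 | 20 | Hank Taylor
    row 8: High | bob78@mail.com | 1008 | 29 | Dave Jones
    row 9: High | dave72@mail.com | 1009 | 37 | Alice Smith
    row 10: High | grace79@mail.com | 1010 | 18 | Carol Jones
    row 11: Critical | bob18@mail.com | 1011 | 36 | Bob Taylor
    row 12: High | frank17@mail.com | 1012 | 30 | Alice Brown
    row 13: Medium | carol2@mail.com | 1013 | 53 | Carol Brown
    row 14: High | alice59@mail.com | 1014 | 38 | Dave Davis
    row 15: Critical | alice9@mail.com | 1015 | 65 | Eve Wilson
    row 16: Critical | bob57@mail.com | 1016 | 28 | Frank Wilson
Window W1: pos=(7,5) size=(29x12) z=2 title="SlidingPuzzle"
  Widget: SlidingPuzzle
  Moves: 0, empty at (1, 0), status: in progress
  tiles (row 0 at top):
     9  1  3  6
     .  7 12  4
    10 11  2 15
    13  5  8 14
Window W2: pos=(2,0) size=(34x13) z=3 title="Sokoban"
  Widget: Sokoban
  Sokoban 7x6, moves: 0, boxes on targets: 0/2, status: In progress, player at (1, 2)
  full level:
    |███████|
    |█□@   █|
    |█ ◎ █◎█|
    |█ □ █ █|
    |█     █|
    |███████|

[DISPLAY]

 ◎ █◎█                         ┃       ┠───────────
 □ █ █                         ┃       ┃Level   │Em
     █                         ┃       ┃────────┼──
██████                         ┃       ┃Low     │gr
oves: 0  0/2                   ┃       ┃Low     │al
                               ┃       ┃Critical│gr
                               ┃       ┃Medium  │ev
━━━━━━━━━━━━━━━━━━━━━━━━━━━━━━━┛       ┃Low     │ca
   ┃│ 10 │ 11 │  2 │ 15 │      ┃       ┃High    │ha
   ┃├────┼────┼────┼────┤      ┃       ┃Low     │da
   ┃│ 13 │  5 │  8 │ 14 │      ┃       ┃Critical│ha
   ┗━━━━━━━━━━━━━━━━━━━━━━━━━━━┛       ┃High    │bo
                                       ┃High    │da
                                       ┃High    │gr
                                       ┃Critical│bo
                                       ┃High    │fr
                                       ┗━━━━━━━━━━━
                                                   
                                                   
                                                   
                                                   
                                                   


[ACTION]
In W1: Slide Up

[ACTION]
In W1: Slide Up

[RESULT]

 ◎ █◎█                         ┃       ┠───────────
 □ █ █                         ┃       ┃Level   │Em
     █                         ┃       ┃────────┼──
██████                         ┃       ┃Low     │gr
oves: 0  0/2                   ┃       ┃Low     │al
                               ┃       ┃Critical│gr
                               ┃       ┃Medium  │ev
━━━━━━━━━━━━━━━━━━━━━━━━━━━━━━━┛       ┃Low     │ca
   ┃│ 13 │ 11 │  2 │ 15 │      ┃       ┃High    │ha
   ┃├────┼────┼────┼────┤      ┃       ┃Low     │da
   ┃│    │  5 │  8 │ 14 │      ┃       ┃Critical│ha
   ┗━━━━━━━━━━━━━━━━━━━━━━━━━━━┛       ┃High    │bo
                                       ┃High    │da
                                       ┃High    │gr
                                       ┃Critical│bo
                                       ┃High    │fr
                                       ┗━━━━━━━━━━━
                                                   
                                                   
                                                   
                                                   
                                                   


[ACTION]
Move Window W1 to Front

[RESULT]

 ◎ ┏━━━━━━━━━━━━━━━━━━━━━━━━━━━┓       ┠───────────
 □ ┃ SlidingPuzzle             ┃       ┃Level   │Em
   ┠───────────────────────────┨       ┃────────┼──
███┃┌────┬────┬────┬────┐      ┃       ┃Low     │gr
ove┃│  9 │  1 │  3 │  6 │      ┃       ┃Low     │al
   ┃├────┼────┼────┼────┤      ┃       ┃Critical│gr
   ┃│ 10 │  7 │ 12 │  4 │      ┃       ┃Medium  │ev
━━━┃├────┼────┼────┼────┤      ┃       ┃Low     │ca
   ┃│ 13 │ 11 │  2 │ 15 │      ┃       ┃High    │ha
   ┃├────┼────┼────┼────┤      ┃       ┃Low     │da
   ┃│    │  5 │  8 │ 14 │      ┃       ┃Critical│ha
   ┗━━━━━━━━━━━━━━━━━━━━━━━━━━━┛       ┃High    │bo
                                       ┃High    │da
                                       ┃High    │gr
                                       ┃Critical│bo
                                       ┃High    │fr
                                       ┗━━━━━━━━━━━
                                                   
                                                   
                                                   
                                                   
                                                   


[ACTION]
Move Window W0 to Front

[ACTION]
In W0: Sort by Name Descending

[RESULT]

 ◎ ┏━━━━━━━━━━━━━━━━━━━━━━━━━━━┓       ┠───────────
 □ ┃ SlidingPuzzle             ┃       ┃Level   │Em
   ┠───────────────────────────┨       ┃────────┼──
███┃┌────┬────┬────┬────┐      ┃       ┃Medium  │ev
ove┃│  9 │  1 │  3 │  6 │      ┃       ┃Critical│ha
   ┃├────┼────┼────┼────┤      ┃       ┃Low     │da
   ┃│ 10 │  7 │ 12 │  4 │      ┃       ┃Low     │al
━━━┃├────┼────┼────┼────┤      ┃       ┃Critical│bo
   ┃│ 13 │ 11 │  2 │ 15 │      ┃       ┃Critical│gr
   ┃├────┼────┼────┼────┤      ┃       ┃Critical│al
   ┃│    │  5 │  8 │ 14 │      ┃       ┃High    │ha
   ┗━━━━━━━━━━━━━━━━━━━━━━━━━━━┛       ┃High    │bo
                                       ┃High    │al
                                       ┃High    │gr
                                       ┃Medium  │ca
                                       ┃Critical│bo
                                       ┗━━━━━━━━━━━
                                                   
                                                   
                                                   
                                                   
                                                   


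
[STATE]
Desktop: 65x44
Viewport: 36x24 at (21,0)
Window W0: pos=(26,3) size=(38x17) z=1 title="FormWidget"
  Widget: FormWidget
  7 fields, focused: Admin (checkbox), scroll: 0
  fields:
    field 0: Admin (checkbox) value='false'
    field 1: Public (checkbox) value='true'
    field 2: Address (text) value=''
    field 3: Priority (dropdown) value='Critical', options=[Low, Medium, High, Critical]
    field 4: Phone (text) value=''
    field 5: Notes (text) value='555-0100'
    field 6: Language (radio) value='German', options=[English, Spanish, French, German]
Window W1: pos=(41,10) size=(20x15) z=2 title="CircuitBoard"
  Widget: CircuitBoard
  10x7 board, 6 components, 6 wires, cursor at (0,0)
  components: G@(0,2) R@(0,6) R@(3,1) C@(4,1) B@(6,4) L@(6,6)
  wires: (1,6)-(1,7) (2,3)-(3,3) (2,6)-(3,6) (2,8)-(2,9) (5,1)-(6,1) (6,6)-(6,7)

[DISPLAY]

                                    
                                    
                                    
     ┏━━━━━━━━━━━━━━━━━━━━━━━━━━━━━━
     ┃ FormWidget                   
     ┠──────────────────────────────
     ┃> Admin:      [ ]             
     ┃  Public:     [x]             
     ┃  Address:    [               
     ┃  Priority:   [Critical       
     ┃  Phone:      ┏━━━━━━━━━━━━━━━
     ┃  Notes:      ┃ CircuitBoard  
     ┃  Language:   ┠───────────────
     ┃              ┃   0 1 2 3 4 5 
     ┃              ┃0  [.]      G  
     ┃              ┃               
     ┃              ┃1              
     ┃              ┃               
     ┃              ┃2              
     ┗━━━━━━━━━━━━━━┃               
                    ┃3       R      
                    ┃               
                    ┃4       C      
                    ┃               


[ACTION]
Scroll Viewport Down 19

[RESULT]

     ┗━━━━━━━━━━━━━━┃               
                    ┃3       R      
                    ┃               
                    ┃4       C      
                    ┃               
                    ┗━━━━━━━━━━━━━━━
                                    
                                    
                                    
                                    
                                    
                                    
                                    
                                    
                                    
                                    
                                    
                                    
                                    
                                    
                                    
                                    
                                    
                                    


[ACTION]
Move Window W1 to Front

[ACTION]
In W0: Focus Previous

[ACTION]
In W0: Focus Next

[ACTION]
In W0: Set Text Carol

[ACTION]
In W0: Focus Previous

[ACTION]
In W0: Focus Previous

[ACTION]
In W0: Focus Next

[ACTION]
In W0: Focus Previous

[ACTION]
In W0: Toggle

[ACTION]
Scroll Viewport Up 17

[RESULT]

                                    
     ┏━━━━━━━━━━━━━━━━━━━━━━━━━━━━━━
     ┃ FormWidget                   
     ┠──────────────────────────────
     ┃  Admin:      [ ]             
     ┃  Public:     [x]             
     ┃  Address:    [               
     ┃  Priority:   [Critical       
     ┃  Phone:      ┏━━━━━━━━━━━━━━━
     ┃> Notes:      ┃ CircuitBoard  
     ┃  Language:   ┠───────────────
     ┃              ┃   0 1 2 3 4 5 
     ┃              ┃0  [.]      G  
     ┃              ┃               
     ┃              ┃1              
     ┃              ┃               
     ┃              ┃2              
     ┗━━━━━━━━━━━━━━┃               
                    ┃3       R      
                    ┃               
                    ┃4       C      
                    ┃               
                    ┗━━━━━━━━━━━━━━━
                                    


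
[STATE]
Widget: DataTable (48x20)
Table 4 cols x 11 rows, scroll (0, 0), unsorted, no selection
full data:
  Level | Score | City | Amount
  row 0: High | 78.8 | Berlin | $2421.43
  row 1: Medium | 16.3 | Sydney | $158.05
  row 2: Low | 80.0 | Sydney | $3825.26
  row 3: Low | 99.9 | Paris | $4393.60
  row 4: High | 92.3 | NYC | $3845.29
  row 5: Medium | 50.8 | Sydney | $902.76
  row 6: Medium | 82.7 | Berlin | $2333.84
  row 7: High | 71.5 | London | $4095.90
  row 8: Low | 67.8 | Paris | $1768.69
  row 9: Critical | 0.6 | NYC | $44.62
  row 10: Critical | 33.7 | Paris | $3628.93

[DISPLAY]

Level   │Score│City  │Amount                    
────────┼─────┼──────┼────────                  
High    │78.8 │Berlin│$2421.43                  
Medium  │16.3 │Sydney│$158.05                   
Low     │80.0 │Sydney│$3825.26                  
Low     │99.9 │Paris │$4393.60                  
High    │92.3 │NYC   │$3845.29                  
Medium  │50.8 │Sydney│$902.76                   
Medium  │82.7 │Berlin│$2333.84                  
High    │71.5 │London│$4095.90                  
Low     │67.8 │Paris │$1768.69                  
Critical│0.6  │NYC   │$44.62                    
Critical│33.7 │Paris │$3628.93                  
                                                
                                                
                                                
                                                
                                                
                                                
                                                


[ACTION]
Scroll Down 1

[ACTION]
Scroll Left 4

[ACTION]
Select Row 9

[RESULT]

Level   │Score│City  │Amount                    
────────┼─────┼──────┼────────                  
High    │78.8 │Berlin│$2421.43                  
Medium  │16.3 │Sydney│$158.05                   
Low     │80.0 │Sydney│$3825.26                  
Low     │99.9 │Paris │$4393.60                  
High    │92.3 │NYC   │$3845.29                  
Medium  │50.8 │Sydney│$902.76                   
Medium  │82.7 │Berlin│$2333.84                  
High    │71.5 │London│$4095.90                  
Low     │67.8 │Paris │$1768.69                  
>ritical│0.6  │NYC   │$44.62                    
Critical│33.7 │Paris │$3628.93                  
                                                
                                                
                                                
                                                
                                                
                                                
                                                


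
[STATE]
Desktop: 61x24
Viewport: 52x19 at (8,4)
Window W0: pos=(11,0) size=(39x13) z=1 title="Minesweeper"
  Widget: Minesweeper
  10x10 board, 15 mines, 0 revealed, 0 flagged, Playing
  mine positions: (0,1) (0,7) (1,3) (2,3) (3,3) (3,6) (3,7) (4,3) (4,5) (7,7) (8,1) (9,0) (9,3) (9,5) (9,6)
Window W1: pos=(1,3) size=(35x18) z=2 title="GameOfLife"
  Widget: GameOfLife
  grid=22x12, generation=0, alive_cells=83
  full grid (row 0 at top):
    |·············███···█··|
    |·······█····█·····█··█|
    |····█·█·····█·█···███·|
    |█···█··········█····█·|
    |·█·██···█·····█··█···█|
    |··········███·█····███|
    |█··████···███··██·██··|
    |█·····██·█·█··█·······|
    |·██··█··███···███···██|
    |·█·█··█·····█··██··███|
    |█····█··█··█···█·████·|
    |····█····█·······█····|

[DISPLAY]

fLife                      ┃             ┃          
───────────────────────────┨             ┃          
                           ┃             ┃          
·······███···█··           ┃             ┃          
·█····█·····█··█           ┃             ┃          
█·····█·█···███·           ┃             ┃          
·········█····█·           ┃             ┃          
··█·····█··█···█           ┃             ┃          
····███·█····███           ┃━━━━━━━━━━━━━┛          
█···███··██·██··           ┃                        
██·█·█··█·······           ┃                        
··███···███···██           ┃                        
█·····█··██··███           ┃                        
··█··█···█·████·           ┃                        
···█·······█····           ┃                        
                           ┃                        
━━━━━━━━━━━━━━━━━━━━━━━━━━━┛                        
                                                    
                                                    


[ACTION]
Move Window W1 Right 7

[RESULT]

┃ GameOfLife                      ┃      ┃          
┠─────────────────────────────────┨      ┃          
┃Gen: 0                           ┃      ┃          
┃·············███···█··           ┃      ┃          
┃·······█····█·····█··█           ┃      ┃          
┃····█·█·····█·█···███·           ┃      ┃          
┃█···█··········█····█·           ┃      ┃          
┃·█·██···█·····█··█···█           ┃      ┃          
┃··········███·█····███           ┃━━━━━━┛          
┃█··████···███··██·██··           ┃                 
┃█·····██·█·█··█·······           ┃                 
┃·██··█··███···███···██           ┃                 
┃·█·█··█·····█··██··███           ┃                 
┃█····█··█··█···█·████·           ┃                 
┃····█····█·······█····           ┃                 
┃                                 ┃                 
┗━━━━━━━━━━━━━━━━━━━━━━━━━━━━━━━━━┛                 
                                                    
                                                    


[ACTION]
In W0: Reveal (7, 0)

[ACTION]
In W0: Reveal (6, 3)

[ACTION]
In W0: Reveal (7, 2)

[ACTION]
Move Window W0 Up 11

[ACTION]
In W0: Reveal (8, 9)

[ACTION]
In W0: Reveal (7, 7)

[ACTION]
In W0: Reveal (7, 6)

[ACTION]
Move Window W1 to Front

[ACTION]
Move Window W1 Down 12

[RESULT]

   ┃113✹■■■■1                            ┃          
   ┃  3✹■■■■1                            ┃          
┏━━━━━━━━━━━━━━━━━━━━━━━━━━━━━━━━━┓      ┃          
┃ GameOfLife                      ┃      ┃          
┠─────────────────────────────────┨      ┃          
┃Gen: 0                           ┃      ┃          
┃·············███···█··           ┃      ┃          
┃·······█····█·····█··█           ┃      ┃          
┃····█·█·····█·█···███·           ┃━━━━━━┛          
┃█···█··········█····█·           ┃                 
┃·█·██···█·····█··█···█           ┃                 
┃··········███·█····███           ┃                 
┃█··████···███··██·██··           ┃                 
┃█·····██·█·█··█·······           ┃                 
┃·██··█··███···███···██           ┃                 
┃·█·█··█·····█··██··███           ┃                 
┃█····█··█··█···█·████·           ┃                 
┃····█····█·······█····           ┃                 
┃                                 ┃                 


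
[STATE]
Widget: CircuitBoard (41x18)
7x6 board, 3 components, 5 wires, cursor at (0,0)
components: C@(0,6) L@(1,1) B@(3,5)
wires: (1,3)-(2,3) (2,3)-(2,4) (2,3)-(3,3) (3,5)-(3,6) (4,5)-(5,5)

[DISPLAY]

   0 1 2 3 4 5 6                         
0  [.]                      C            
                                         
1       L       ·                        
                │                        
2               · ─ ·                    
                │                        
3               ·       B ─ ·            
                                         
4                       ·                
                        │                
5                       ·                
Cursor: (0,0)                            
                                         
                                         
                                         
                                         
                                         


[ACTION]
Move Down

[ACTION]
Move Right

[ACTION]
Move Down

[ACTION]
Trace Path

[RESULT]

   0 1 2 3 4 5 6                         
0                           C            
                                         
1       L       ·                        
                │                        
2      [.]      · ─ ·                    
                │                        
3               ·       B ─ ·            
                                         
4                       ·                
                        │                
5                       ·                
Cursor: (2,1)  Trace: No connections     
                                         
                                         
                                         
                                         
                                         


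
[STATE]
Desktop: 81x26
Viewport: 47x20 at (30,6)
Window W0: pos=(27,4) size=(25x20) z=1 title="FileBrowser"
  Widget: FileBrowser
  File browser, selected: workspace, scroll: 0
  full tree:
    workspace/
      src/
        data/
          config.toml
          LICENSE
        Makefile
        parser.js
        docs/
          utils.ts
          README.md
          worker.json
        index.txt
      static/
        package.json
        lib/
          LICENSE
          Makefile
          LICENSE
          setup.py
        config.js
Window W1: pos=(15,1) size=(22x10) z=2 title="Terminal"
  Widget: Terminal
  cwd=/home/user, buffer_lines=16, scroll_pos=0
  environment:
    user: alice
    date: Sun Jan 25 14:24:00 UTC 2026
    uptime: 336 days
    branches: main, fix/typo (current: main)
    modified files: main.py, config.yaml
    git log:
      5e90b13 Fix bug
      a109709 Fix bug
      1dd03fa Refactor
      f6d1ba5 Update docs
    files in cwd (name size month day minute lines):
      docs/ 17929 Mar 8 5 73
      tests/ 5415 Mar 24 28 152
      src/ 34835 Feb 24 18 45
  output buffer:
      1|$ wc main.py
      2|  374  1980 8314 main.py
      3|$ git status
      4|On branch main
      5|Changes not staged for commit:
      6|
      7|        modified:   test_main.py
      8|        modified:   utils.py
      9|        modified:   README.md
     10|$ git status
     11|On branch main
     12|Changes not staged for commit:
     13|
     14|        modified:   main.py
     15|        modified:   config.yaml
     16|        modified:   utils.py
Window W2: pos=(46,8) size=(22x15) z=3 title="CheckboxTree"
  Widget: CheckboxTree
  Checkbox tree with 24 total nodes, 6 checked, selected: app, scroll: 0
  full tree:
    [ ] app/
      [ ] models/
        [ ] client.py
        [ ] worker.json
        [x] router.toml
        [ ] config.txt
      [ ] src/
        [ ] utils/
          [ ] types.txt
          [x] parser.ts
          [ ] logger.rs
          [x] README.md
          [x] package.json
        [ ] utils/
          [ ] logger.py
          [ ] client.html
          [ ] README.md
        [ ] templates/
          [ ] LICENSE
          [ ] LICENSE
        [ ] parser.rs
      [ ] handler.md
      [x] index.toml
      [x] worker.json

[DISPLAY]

      ┃──────────────┨                         
      ┃kspace/       ┃                         
aged f┃rc/      ┏━━━━━━━━━━━━━━━━━━━━┓         
      ┃tatic/   ┃ CheckboxTree       ┃         
━━━━━━┛         ┠────────────────────┨         
                ┃>[-] app/           ┃         
                ┃   [-] models/      ┃         
                ┃     [ ] client.py  ┃         
                ┃     [ ] worker.json┃         
                ┃     [x] router.toml┃         
                ┃     [ ] config.txt ┃         
                ┃   [-] src/         ┃         
                ┃     [-] utils/     ┃         
                ┃       [ ] types.txt┃         
                ┃       [x] parser.ts┃         
                ┃       [ ] logger.rs┃         
                ┗━━━━━━━━━━━━━━━━━━━━┛         
━━━━━━━━━━━━━━━━━━━━━┛                         
                                               
                                               


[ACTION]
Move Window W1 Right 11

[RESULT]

it status        ┃───┨                         
branch main      ┃   ┃                         
nges not staged ┏━━━━━━━━━━━━━━━━━━━━┓         
                ┃ CheckboxTree       ┃         
━━━━━━━━━━━━━━━━┠────────────────────┨         
                ┃>[-] app/           ┃         
                ┃   [-] models/      ┃         
                ┃     [ ] client.py  ┃         
                ┃     [ ] worker.json┃         
                ┃     [x] router.toml┃         
                ┃     [ ] config.txt ┃         
                ┃   [-] src/         ┃         
                ┃     [-] utils/     ┃         
                ┃       [ ] types.txt┃         
                ┃       [x] parser.ts┃         
                ┃       [ ] logger.rs┃         
                ┗━━━━━━━━━━━━━━━━━━━━┛         
━━━━━━━━━━━━━━━━━━━━━┛                         
                                               
                                               


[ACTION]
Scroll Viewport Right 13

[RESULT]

tatus        ┃───┨                             
ch main      ┃   ┃                             
 not staged ┏━━━━━━━━━━━━━━━━━━━━┓             
            ┃ CheckboxTree       ┃             
━━━━━━━━━━━━┠────────────────────┨             
            ┃>[-] app/           ┃             
            ┃   [-] models/      ┃             
            ┃     [ ] client.py  ┃             
            ┃     [ ] worker.json┃             
            ┃     [x] router.toml┃             
            ┃     [ ] config.txt ┃             
            ┃   [-] src/         ┃             
            ┃     [-] utils/     ┃             
            ┃       [ ] types.txt┃             
            ┃       [x] parser.ts┃             
            ┃       [ ] logger.rs┃             
            ┗━━━━━━━━━━━━━━━━━━━━┛             
━━━━━━━━━━━━━━━━━┛                             
                                               
                                               


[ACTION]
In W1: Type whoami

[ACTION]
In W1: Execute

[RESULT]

 modified:   ┃───┨                             
i            ┃   ┃                             
            ┏━━━━━━━━━━━━━━━━━━━━┓             
            ┃ CheckboxTree       ┃             
━━━━━━━━━━━━┠────────────────────┨             
            ┃>[-] app/           ┃             
            ┃   [-] models/      ┃             
            ┃     [ ] client.py  ┃             
            ┃     [ ] worker.json┃             
            ┃     [x] router.toml┃             
            ┃     [ ] config.txt ┃             
            ┃   [-] src/         ┃             
            ┃     [-] utils/     ┃             
            ┃       [ ] types.txt┃             
            ┃       [x] parser.ts┃             
            ┃       [ ] logger.rs┃             
            ┗━━━━━━━━━━━━━━━━━━━━┛             
━━━━━━━━━━━━━━━━━┛                             
                                               
                                               
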